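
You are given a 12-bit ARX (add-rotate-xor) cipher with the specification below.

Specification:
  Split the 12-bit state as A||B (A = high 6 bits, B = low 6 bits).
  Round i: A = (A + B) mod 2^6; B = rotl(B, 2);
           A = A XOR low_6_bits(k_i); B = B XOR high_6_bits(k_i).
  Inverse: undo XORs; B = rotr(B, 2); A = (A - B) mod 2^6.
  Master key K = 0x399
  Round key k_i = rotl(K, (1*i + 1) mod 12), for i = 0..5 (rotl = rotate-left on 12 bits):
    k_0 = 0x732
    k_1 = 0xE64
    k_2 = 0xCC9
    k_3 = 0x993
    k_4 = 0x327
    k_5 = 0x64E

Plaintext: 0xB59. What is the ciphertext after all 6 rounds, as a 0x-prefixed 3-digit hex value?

0x70A

s_0 = plaintext = 0xB59
s_1 = Round(s_0, k_0) = 0xD39
s_2 = Round(s_1, k_1) = 0x25E
s_3 = Round(s_2, k_2) = 0xB8A
s_4 = Round(s_3, k_3) = 0xACE
s_5 = Round(s_4, k_4) = 0x7B4
s_6 = Round(s_5, k_5) = 0x70A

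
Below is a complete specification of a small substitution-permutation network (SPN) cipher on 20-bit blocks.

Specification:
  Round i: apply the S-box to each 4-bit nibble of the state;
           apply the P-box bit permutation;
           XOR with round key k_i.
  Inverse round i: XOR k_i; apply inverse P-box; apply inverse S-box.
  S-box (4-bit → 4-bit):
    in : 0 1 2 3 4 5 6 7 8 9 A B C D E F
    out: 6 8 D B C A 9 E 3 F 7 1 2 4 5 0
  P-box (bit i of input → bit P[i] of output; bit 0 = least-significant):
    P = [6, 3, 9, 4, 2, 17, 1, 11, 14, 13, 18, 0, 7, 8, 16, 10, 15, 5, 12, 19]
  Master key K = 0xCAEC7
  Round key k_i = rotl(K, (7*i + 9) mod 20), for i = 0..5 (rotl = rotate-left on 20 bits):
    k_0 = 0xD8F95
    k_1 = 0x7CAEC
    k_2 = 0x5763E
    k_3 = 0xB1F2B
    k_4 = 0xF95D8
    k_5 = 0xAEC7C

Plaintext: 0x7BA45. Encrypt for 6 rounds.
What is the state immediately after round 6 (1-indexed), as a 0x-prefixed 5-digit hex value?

0x81A11

s_0 = plaintext = 0x7BA45
s_1 = Round(s_0, k_0) = 0x1F72F
s_2 = Round(s_1, k_1) = 0xBE2EB
s_3 = Round(s_2, k_2) = 0x0B6F9
s_4 = Round(s_3, k_3) = 0xB4DD2
s_5 = Round(s_4, k_4) = 0xA138A
s_6 = Round(s_5, k_5) = 0x81A11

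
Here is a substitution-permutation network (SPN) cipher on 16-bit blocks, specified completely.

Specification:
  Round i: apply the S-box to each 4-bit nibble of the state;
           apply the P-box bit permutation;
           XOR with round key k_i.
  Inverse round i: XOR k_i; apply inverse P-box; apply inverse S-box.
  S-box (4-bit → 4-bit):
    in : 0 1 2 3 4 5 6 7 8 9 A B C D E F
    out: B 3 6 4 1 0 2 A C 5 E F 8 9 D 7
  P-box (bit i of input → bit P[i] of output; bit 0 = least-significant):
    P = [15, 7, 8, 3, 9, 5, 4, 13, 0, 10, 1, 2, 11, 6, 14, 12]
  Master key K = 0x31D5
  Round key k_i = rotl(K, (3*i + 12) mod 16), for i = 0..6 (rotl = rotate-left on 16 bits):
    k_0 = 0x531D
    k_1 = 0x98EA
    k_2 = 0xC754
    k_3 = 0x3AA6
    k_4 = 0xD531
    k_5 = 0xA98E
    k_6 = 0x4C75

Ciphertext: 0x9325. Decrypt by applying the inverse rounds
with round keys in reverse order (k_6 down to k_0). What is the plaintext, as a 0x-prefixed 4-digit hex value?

s_0 = ciphertext = 0x9325
s_1 = InvRound(s_0, k_6) = 0xB699
s_2 = InvRound(s_1, k_5) = 0xDB93
s_3 = InvRound(s_2, k_4) = 0x4216
s_4 = InvRound(s_3, k_3) = 0xE5A6
s_5 = InvRound(s_4, k_2) = 0x63B6
s_6 = InvRound(s_5, k_1) = 0xBCEE
s_7 = InvRound(s_6, k_0) = 0xFFBF

0xFFBF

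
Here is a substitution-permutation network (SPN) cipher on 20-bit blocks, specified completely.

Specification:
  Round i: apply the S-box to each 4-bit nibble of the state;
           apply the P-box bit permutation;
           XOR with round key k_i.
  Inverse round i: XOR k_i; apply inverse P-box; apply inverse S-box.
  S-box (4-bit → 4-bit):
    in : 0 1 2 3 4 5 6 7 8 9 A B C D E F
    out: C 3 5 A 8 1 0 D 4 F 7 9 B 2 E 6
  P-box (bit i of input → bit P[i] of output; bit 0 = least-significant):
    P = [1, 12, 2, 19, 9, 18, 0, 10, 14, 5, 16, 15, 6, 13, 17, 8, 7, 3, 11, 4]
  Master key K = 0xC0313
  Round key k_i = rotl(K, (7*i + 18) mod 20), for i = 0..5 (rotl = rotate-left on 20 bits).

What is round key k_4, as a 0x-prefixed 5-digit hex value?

0x0C4F0

K = 0xC0313
k_0 = rotl(K, (7*0+18) mod 20) = rotl(K, 18) = 0xF00C4
k_1 = rotl(K, (7*1+18) mod 20) = rotl(K, 5) = 0x06278
k_2 = rotl(K, (7*2+18) mod 20) = rotl(K, 12) = 0x13C03
k_3 = rotl(K, (7*3+18) mod 20) = rotl(K, 19) = 0xE0189
k_4 = rotl(K, (7*4+18) mod 20) = rotl(K, 6) = 0x0C4F0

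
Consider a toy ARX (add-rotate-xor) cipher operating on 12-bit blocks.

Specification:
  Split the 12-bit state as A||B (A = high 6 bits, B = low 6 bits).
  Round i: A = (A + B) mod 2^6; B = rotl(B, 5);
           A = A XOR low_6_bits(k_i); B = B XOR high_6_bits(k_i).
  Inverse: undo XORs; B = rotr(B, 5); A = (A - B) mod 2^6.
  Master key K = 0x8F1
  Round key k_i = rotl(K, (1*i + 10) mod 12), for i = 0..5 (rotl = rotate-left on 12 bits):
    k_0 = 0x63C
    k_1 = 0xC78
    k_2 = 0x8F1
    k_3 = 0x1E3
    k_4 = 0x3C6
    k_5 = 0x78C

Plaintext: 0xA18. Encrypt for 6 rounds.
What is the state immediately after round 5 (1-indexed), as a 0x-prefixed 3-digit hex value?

0x74B

s_0 = plaintext = 0xA18
s_1 = Round(s_0, k_0) = 0xF14
s_2 = Round(s_1, k_1) = 0xA3B
s_3 = Round(s_2, k_2) = 0x49E
s_4 = Round(s_3, k_3) = 0x4C8
s_5 = Round(s_4, k_4) = 0x74B
s_6 = Round(s_5, k_5) = 0x93B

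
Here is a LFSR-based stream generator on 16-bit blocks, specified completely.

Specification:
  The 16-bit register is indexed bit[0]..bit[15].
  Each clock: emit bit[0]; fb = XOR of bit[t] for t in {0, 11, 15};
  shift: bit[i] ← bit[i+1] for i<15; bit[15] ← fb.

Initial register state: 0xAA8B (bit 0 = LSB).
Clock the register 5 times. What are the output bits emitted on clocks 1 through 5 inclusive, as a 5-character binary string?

11010

reg_0 = 0xAA8B
clock 1: out=1, reg = 0xD545
clock 2: out=1, reg = 0x6AA2
clock 3: out=0, reg = 0xB551
clock 4: out=1, reg = 0x5AA8
clock 5: out=0, reg = 0xAD54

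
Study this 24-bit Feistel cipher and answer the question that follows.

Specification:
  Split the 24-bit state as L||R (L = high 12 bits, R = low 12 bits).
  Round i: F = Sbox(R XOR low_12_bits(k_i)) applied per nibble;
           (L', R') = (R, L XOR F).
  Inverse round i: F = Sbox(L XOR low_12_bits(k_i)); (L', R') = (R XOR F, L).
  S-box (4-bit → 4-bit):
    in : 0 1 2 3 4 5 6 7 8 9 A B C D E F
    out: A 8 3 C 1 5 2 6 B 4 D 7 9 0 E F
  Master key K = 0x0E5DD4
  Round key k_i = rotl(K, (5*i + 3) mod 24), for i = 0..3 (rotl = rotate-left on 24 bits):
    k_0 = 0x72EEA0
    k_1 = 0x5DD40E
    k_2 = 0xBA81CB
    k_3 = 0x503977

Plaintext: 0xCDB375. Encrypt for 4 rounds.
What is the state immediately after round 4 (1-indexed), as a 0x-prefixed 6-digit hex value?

0x8AF074

s_0 = plaintext = 0xCDB375
s_1 = Round(s_0, k_0) = 0x375CDE
s_2 = Round(s_1, k_1) = 0xCDE87F
s_3 = Round(s_2, k_2) = 0x87F8AF
s_4 = Round(s_3, k_3) = 0x8AF074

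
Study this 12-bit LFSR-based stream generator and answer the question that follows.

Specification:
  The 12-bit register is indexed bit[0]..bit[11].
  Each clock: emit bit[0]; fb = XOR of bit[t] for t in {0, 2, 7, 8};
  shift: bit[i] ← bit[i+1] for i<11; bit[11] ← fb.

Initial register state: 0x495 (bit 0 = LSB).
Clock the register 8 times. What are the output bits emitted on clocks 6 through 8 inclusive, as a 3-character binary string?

001

reg_0 = 0x495
clock 1: out=1, reg = 0xA4A
clock 2: out=0, reg = 0x525
clock 3: out=1, reg = 0xA92
clock 4: out=0, reg = 0xD49
clock 5: out=1, reg = 0x6A4
clock 6: out=0, reg = 0x352
clock 7: out=0, reg = 0x9A9
clock 8: out=1, reg = 0xCD4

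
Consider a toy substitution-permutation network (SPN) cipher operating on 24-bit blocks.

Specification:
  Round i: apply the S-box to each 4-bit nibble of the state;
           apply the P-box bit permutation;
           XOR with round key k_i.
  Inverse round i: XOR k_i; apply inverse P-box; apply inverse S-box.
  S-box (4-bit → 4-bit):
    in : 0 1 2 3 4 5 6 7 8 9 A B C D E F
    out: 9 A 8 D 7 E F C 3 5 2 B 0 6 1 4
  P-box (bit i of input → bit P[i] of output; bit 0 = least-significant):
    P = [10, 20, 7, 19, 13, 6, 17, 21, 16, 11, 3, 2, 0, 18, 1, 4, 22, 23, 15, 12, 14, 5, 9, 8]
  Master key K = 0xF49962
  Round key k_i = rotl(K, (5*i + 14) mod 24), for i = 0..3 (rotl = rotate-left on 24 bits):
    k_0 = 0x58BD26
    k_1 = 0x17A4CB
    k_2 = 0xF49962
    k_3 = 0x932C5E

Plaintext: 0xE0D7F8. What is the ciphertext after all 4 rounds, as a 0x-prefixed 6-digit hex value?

0x9D4F99

s_0 = plaintext = 0xE0D7F8
s_1 = Round(s_0, k_0) = 0x0EE928
s_2 = Round(s_1, k_1) = 0x66E1C2
s_3 = Round(s_2, k_2) = 0x3C4247
s_4 = Round(s_3, k_3) = 0x9D4F99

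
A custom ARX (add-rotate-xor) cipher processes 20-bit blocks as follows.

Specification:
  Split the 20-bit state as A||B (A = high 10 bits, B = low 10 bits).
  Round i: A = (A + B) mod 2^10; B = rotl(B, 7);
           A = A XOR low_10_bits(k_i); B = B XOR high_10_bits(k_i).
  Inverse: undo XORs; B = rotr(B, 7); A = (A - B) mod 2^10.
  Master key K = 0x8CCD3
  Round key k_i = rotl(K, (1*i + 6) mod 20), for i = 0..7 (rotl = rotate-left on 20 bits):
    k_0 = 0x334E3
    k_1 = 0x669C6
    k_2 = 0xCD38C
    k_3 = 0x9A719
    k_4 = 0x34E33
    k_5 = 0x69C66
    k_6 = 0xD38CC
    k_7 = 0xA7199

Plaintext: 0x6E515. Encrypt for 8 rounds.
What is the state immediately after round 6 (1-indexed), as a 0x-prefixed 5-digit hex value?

0x73B58

s_0 = plaintext = 0x6E515
s_1 = Round(s_0, k_0) = 0x8B66F
s_2 = Round(s_1, k_1) = 0x56A57
s_3 = Round(s_2, k_2) = 0x0F4FE
s_4 = Round(s_3, k_3) = 0x88976
s_5 = Round(s_4, k_4) = 0x6AFFD
s_6 = Round(s_5, k_5) = 0x73B58
s_7 = Round(s_6, k_6) = 0x7AB25
s_8 = Round(s_7, k_7) = 0x25878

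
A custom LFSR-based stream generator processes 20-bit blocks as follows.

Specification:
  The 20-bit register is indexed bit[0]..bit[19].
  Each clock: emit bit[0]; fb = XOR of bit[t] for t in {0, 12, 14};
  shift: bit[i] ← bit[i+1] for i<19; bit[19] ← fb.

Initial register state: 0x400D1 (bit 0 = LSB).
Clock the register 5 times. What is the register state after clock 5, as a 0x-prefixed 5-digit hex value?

0x0A006

reg_0 = 0x400D1
clock 1: out=1, reg = 0xA0068
clock 2: out=0, reg = 0x50034
clock 3: out=0, reg = 0x2801A
clock 4: out=0, reg = 0x1400D
clock 5: out=1, reg = 0x0A006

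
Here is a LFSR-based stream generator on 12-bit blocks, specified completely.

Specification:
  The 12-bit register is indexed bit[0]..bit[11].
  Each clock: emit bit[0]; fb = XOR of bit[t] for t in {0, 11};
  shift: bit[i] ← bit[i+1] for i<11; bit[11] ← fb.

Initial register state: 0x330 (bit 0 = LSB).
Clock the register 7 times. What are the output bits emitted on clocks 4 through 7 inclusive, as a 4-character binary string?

0110

reg_0 = 0x330
clock 1: out=0, reg = 0x198
clock 2: out=0, reg = 0x0CC
clock 3: out=0, reg = 0x066
clock 4: out=0, reg = 0x033
clock 5: out=1, reg = 0x819
clock 6: out=1, reg = 0x40C
clock 7: out=0, reg = 0x206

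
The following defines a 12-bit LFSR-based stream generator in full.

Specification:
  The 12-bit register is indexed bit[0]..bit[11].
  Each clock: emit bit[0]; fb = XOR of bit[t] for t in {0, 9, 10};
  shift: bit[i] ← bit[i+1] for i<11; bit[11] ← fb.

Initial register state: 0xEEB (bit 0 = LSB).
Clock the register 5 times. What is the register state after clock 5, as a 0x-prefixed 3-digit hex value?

0xDF7

reg_0 = 0xEEB
clock 1: out=1, reg = 0xF75
clock 2: out=1, reg = 0xFBA
clock 3: out=0, reg = 0x7DD
clock 4: out=1, reg = 0xBEE
clock 5: out=0, reg = 0xDF7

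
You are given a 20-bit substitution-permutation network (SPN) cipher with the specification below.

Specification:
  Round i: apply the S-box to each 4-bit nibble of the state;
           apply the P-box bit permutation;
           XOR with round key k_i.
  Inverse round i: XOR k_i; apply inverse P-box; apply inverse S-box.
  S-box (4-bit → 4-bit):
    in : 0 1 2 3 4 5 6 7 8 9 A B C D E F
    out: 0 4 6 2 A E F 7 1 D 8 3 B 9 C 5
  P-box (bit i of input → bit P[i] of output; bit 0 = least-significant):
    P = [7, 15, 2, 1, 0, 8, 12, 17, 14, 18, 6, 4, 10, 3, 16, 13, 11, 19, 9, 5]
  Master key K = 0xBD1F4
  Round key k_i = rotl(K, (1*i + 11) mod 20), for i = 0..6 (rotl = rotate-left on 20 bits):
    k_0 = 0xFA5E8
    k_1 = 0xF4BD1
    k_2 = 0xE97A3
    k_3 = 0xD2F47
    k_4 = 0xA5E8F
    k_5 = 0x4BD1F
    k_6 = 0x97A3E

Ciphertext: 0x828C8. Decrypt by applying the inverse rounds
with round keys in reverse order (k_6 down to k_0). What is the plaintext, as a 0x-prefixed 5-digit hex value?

s_0 = ciphertext = 0x828C8
s_1 = InvRound(s_0, k_6) = 0xE1919
s_2 = InvRound(s_1, k_5) = 0x3D0A5
s_3 = InvRound(s_2, k_4) = 0x67004
s_4 = InvRound(s_3, k_3) = 0x7FF6A
s_5 = InvRound(s_4, k_2) = 0xB5F88
s_6 = InvRound(s_5, k_1) = 0x0B5F0
s_7 = InvRound(s_6, k_0) = 0x324E0

0x324E0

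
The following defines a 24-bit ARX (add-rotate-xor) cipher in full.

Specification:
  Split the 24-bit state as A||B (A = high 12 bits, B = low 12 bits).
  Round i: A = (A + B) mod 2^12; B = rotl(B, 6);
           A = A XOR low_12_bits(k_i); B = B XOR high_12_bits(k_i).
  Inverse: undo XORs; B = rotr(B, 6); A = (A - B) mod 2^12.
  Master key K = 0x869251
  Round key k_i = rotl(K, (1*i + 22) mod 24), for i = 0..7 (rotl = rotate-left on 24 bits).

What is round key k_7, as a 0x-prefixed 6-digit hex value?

0xD24A30

K = 0x869251
k_0 = rotl(K, (1*0+22) mod 24) = rotl(K, 22) = 0x61A494
k_1 = rotl(K, (1*1+22) mod 24) = rotl(K, 23) = 0xC34928
k_2 = rotl(K, (1*2+22) mod 24) = rotl(K, 0) = 0x869251
k_3 = rotl(K, (1*3+22) mod 24) = rotl(K, 1) = 0x0D24A3
k_4 = rotl(K, (1*4+22) mod 24) = rotl(K, 2) = 0x1A4946
k_5 = rotl(K, (1*5+22) mod 24) = rotl(K, 3) = 0x34928C
k_6 = rotl(K, (1*6+22) mod 24) = rotl(K, 4) = 0x692518
k_7 = rotl(K, (1*7+22) mod 24) = rotl(K, 5) = 0xD24A30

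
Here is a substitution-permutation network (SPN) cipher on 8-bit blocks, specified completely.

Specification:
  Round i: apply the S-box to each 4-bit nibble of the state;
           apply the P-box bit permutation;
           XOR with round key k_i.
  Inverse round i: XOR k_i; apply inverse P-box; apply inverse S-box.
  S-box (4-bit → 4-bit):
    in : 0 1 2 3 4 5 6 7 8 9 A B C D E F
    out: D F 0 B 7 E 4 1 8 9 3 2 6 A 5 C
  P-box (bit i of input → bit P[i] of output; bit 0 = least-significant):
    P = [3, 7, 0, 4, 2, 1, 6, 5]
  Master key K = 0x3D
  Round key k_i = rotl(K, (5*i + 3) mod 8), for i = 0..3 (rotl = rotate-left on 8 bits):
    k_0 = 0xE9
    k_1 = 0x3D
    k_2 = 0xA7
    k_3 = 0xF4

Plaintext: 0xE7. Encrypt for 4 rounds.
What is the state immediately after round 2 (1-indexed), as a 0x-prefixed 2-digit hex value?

0xAA

s_0 = plaintext = 0xE7
s_1 = Round(s_0, k_0) = 0xA5
s_2 = Round(s_1, k_1) = 0xAA
s_3 = Round(s_2, k_2) = 0x29
s_4 = Round(s_3, k_3) = 0xEC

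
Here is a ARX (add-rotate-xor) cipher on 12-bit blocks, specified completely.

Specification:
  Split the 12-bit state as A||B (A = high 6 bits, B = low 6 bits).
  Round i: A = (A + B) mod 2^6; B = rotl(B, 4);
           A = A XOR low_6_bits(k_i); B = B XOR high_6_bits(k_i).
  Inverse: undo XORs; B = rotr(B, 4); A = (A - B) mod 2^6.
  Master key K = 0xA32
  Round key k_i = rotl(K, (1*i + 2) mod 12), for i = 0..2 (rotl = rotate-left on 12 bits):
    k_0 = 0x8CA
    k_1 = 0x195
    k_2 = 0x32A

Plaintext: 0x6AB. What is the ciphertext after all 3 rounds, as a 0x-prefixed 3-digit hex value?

s_0 = plaintext = 0x6AB
s_1 = Round(s_0, k_0) = 0x3D9
s_2 = Round(s_1, k_1) = 0xF50
s_3 = Round(s_2, k_2) = 0x9C8

0x9C8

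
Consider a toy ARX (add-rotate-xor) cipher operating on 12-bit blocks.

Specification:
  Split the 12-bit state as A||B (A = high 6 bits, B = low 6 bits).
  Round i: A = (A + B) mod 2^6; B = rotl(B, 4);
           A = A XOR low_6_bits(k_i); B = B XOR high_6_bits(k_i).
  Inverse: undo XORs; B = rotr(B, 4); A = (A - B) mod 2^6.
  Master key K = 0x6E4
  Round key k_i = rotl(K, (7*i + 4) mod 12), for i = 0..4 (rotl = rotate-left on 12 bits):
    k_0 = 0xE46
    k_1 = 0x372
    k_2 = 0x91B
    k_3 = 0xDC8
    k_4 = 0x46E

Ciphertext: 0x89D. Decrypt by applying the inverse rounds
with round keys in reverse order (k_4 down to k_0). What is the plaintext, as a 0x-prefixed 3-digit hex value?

s_0 = ciphertext = 0x89D
s_1 = InvRound(s_0, k_4) = 0x730
s_2 = InvRound(s_1, k_3) = 0xE1C
s_3 = InvRound(s_2, k_2) = 0x023
s_4 = InvRound(s_3, k_1) = 0xE3A
s_5 = InvRound(s_4, k_0) = 0xC8C

0xC8C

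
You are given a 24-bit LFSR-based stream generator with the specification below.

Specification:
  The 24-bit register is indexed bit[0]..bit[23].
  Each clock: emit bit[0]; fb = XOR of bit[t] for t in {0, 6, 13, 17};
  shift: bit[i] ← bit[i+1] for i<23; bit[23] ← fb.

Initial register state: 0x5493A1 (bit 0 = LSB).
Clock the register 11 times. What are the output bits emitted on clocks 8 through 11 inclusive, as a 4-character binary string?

reg_0 = 0x5493A1
clock 1: out=1, reg = 0xAA49D0
clock 2: out=0, reg = 0x5524E8
clock 3: out=0, reg = 0x2A9274
clock 4: out=0, reg = 0x15493A
clock 5: out=0, reg = 0x0AA49D
clock 6: out=1, reg = 0x85524E
clock 7: out=0, reg = 0xC2A927
clock 8: out=1, reg = 0xE15493
clock 9: out=1, reg = 0xF0AA49
clock 10: out=1, reg = 0xF85524
clock 11: out=0, reg = 0x7C2A92

1110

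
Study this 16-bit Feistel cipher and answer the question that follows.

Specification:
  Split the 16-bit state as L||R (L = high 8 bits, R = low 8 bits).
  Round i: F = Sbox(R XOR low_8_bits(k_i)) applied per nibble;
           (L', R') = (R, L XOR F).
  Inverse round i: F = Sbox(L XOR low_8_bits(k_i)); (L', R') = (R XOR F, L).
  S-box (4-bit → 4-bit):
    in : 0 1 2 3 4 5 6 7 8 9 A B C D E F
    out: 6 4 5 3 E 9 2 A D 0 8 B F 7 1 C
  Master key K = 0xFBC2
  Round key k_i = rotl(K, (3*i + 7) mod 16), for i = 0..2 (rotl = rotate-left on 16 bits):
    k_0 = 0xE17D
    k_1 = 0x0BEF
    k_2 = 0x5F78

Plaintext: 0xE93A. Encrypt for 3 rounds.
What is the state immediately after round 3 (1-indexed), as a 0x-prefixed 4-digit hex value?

s_0 = plaintext = 0xE93A
s_1 = Round(s_0, k_0) = 0x3A03
s_2 = Round(s_1, k_1) = 0x0325
s_3 = Round(s_2, k_2) = 0x2594

0x2594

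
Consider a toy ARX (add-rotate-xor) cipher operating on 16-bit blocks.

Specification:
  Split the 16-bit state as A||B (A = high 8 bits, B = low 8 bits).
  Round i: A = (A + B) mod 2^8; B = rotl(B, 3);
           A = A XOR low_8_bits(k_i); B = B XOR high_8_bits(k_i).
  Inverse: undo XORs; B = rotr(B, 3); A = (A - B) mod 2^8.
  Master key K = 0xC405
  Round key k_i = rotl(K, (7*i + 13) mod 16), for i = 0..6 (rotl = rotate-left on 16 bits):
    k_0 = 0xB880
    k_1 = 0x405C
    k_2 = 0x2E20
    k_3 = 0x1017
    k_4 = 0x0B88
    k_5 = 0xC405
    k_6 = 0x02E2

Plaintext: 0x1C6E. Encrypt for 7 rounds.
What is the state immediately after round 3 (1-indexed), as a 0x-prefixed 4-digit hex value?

0x87DE

s_0 = plaintext = 0x1C6E
s_1 = Round(s_0, k_0) = 0x0ACB
s_2 = Round(s_1, k_1) = 0x891E
s_3 = Round(s_2, k_2) = 0x87DE
s_4 = Round(s_3, k_3) = 0x72E6
s_5 = Round(s_4, k_4) = 0xD03C
s_6 = Round(s_5, k_5) = 0x0925
s_7 = Round(s_6, k_6) = 0xCC2B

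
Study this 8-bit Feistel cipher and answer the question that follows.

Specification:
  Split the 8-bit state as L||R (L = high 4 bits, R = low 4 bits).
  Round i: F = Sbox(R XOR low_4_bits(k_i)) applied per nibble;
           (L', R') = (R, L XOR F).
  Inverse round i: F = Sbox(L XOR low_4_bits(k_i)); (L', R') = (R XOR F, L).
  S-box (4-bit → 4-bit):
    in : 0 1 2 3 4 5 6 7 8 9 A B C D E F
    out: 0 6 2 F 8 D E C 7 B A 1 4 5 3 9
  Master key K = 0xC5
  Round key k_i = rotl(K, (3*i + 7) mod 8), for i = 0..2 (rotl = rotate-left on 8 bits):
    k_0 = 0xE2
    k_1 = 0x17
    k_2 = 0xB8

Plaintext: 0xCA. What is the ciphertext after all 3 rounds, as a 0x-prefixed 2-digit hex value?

0xE5

s_0 = plaintext = 0xCA
s_1 = Round(s_0, k_0) = 0xAB
s_2 = Round(s_1, k_1) = 0xBE
s_3 = Round(s_2, k_2) = 0xE5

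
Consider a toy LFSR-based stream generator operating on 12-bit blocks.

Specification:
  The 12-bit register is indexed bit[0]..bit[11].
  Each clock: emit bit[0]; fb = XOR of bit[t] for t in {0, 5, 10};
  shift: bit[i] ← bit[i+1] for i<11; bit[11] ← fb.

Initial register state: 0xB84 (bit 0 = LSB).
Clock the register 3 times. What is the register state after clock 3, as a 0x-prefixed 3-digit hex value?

0x570

reg_0 = 0xB84
clock 1: out=0, reg = 0x5C2
clock 2: out=0, reg = 0xAE1
clock 3: out=1, reg = 0x570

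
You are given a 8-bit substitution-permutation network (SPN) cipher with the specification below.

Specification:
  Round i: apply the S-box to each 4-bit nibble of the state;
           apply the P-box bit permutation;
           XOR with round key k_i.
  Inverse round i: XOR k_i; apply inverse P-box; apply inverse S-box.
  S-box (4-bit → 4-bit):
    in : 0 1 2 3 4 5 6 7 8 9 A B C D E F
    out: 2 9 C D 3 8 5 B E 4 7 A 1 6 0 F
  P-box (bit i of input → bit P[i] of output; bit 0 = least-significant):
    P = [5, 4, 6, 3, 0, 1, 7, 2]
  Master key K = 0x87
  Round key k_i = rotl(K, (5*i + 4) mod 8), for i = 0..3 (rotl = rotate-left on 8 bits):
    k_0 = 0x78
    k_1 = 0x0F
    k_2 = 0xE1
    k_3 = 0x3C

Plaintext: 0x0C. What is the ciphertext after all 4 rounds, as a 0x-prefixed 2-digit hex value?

s_0 = plaintext = 0x0C
s_1 = Round(s_0, k_0) = 0x5A
s_2 = Round(s_1, k_1) = 0x7B
s_3 = Round(s_2, k_2) = 0xFE
s_4 = Round(s_3, k_3) = 0xBB

0xBB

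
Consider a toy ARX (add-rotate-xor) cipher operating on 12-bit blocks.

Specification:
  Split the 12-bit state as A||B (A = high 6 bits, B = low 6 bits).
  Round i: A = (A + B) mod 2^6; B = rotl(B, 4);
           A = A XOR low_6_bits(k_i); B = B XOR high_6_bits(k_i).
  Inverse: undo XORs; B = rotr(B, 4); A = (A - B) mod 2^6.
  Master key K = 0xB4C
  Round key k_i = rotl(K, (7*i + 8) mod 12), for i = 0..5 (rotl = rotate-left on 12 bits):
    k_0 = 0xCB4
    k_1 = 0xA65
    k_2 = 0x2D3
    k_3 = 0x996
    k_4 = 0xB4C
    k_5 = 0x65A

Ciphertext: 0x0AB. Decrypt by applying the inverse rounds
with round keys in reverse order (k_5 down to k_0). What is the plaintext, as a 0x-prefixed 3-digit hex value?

0x2A9

s_0 = ciphertext = 0x0AB
s_1 = InvRound(s_0, k_5) = 0x34B
s_2 = InvRound(s_1, k_4) = 0x9DA
s_3 = InvRound(s_2, k_3) = 0xFB3
s_4 = InvRound(s_3, k_2) = 0x2A3
s_5 = InvRound(s_4, k_1) = 0x1E8
s_6 = InvRound(s_5, k_0) = 0x2A9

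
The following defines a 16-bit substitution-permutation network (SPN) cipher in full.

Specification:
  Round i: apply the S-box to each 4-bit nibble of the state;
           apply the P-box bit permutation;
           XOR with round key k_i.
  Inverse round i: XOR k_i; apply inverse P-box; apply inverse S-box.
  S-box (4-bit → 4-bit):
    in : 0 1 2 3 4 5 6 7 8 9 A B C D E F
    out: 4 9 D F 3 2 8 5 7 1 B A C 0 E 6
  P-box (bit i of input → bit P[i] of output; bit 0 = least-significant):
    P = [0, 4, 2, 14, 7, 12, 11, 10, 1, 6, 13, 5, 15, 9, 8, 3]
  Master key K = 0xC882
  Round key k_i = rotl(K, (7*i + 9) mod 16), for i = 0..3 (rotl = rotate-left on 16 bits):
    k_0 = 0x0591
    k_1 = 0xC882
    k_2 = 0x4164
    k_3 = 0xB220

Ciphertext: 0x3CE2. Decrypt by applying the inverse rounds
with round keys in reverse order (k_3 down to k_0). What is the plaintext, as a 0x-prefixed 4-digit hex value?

0x362B

s_0 = ciphertext = 0x3CE2
s_1 = InvRound(s_0, k_3) = 0x442D
s_2 = InvRound(s_1, k_2) = 0xC569
s_3 = InvRound(s_2, k_1) = 0xCA29
s_4 = InvRound(s_3, k_0) = 0x362B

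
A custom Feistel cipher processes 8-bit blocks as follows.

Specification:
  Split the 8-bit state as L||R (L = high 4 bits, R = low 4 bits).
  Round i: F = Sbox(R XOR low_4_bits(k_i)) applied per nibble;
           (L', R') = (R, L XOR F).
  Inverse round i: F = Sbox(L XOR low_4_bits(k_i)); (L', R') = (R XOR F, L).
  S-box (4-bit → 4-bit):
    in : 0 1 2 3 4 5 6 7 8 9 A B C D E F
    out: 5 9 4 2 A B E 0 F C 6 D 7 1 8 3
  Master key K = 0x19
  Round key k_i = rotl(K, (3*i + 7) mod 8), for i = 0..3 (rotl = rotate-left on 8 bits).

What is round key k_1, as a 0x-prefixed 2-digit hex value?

K = 0x19
k_0 = rotl(K, (3*0+7) mod 8) = rotl(K, 7) = 0x8C
k_1 = rotl(K, (3*1+7) mod 8) = rotl(K, 2) = 0x64

0x64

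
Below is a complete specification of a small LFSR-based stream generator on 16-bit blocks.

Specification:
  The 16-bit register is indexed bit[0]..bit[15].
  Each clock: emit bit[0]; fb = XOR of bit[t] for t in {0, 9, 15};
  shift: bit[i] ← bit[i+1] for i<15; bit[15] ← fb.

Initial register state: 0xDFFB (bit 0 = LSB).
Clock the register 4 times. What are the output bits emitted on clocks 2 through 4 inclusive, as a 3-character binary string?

reg_0 = 0xDFFB
clock 1: out=1, reg = 0xEFFD
clock 2: out=1, reg = 0xF7FE
clock 3: out=0, reg = 0x7BFF
clock 4: out=1, reg = 0x3DFF

101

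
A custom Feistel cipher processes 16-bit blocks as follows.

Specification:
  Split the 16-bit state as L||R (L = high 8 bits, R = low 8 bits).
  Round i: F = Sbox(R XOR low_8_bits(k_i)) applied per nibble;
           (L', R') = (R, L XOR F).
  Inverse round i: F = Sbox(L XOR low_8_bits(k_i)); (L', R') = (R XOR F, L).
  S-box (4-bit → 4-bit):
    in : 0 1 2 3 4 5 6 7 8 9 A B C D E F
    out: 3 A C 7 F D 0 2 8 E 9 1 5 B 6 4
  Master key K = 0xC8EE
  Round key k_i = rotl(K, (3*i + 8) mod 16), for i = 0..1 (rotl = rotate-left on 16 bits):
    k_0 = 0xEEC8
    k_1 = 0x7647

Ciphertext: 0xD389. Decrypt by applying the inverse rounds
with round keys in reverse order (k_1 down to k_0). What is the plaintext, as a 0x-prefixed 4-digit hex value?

0x4566

s_0 = ciphertext = 0xD389
s_1 = InvRound(s_0, k_1) = 0x66D3
s_2 = InvRound(s_1, k_0) = 0x4566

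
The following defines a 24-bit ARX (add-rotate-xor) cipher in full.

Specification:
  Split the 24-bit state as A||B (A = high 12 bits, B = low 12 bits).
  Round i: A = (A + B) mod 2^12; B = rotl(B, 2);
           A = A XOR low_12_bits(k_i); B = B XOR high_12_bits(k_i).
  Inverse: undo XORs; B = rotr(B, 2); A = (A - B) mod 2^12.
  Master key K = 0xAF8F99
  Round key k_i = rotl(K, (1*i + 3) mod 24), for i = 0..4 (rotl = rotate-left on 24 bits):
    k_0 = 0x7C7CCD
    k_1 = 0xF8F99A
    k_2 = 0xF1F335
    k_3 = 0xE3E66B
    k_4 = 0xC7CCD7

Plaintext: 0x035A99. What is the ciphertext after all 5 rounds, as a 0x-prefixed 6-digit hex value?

0xC7475C

s_0 = plaintext = 0x035A99
s_1 = Round(s_0, k_0) = 0x603DA1
s_2 = Round(s_1, k_1) = 0xA3E908
s_3 = Round(s_2, k_2) = 0x073B3D
s_4 = Round(s_3, k_3) = 0xDDB2C8
s_5 = Round(s_4, k_4) = 0xC7475C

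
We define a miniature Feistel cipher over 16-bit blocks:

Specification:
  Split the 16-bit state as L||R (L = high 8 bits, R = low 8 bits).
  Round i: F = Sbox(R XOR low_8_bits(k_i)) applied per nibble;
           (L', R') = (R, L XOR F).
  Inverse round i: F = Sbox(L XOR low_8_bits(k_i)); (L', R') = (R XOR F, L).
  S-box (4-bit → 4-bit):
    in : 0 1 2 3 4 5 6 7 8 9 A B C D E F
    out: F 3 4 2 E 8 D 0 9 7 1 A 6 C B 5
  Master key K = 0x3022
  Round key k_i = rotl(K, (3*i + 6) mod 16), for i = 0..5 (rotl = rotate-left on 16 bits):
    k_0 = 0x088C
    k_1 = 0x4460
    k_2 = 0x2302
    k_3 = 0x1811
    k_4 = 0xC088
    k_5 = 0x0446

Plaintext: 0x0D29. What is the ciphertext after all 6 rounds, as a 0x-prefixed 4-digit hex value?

0xB999

s_0 = plaintext = 0x0D29
s_1 = Round(s_0, k_0) = 0x2915
s_2 = Round(s_1, k_1) = 0x1521
s_3 = Round(s_2, k_2) = 0x2157
s_4 = Round(s_3, k_3) = 0x57CC
s_5 = Round(s_4, k_4) = 0xCCB9
s_6 = Round(s_5, k_5) = 0xB999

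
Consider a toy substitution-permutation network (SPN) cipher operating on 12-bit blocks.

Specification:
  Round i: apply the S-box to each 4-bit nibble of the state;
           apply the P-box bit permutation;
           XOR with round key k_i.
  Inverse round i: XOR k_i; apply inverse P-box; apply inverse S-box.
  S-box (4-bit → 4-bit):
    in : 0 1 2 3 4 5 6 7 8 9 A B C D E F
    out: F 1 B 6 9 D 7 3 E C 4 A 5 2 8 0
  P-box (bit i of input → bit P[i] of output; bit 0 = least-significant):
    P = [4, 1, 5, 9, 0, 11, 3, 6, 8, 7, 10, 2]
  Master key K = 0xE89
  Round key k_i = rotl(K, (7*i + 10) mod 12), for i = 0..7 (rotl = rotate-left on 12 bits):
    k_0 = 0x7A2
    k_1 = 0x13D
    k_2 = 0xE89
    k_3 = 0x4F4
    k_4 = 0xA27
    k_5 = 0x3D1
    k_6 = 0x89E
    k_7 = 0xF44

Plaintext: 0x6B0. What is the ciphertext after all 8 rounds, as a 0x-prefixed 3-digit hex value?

s_0 = plaintext = 0x6B0
s_1 = Round(s_0, k_0) = 0x850
s_2 = Round(s_1, k_1) = 0x7C2
s_3 = Round(s_2, k_2) = 0xD12
s_4 = Round(s_3, k_3) = 0x667
s_5 = Round(s_4, k_4) = 0x7BC
s_6 = Round(s_5, k_5) = 0xA21
s_7 = Round(s_6, k_6) = 0x4CF
s_8 = Round(s_7, k_7) = 0xE49

0xE49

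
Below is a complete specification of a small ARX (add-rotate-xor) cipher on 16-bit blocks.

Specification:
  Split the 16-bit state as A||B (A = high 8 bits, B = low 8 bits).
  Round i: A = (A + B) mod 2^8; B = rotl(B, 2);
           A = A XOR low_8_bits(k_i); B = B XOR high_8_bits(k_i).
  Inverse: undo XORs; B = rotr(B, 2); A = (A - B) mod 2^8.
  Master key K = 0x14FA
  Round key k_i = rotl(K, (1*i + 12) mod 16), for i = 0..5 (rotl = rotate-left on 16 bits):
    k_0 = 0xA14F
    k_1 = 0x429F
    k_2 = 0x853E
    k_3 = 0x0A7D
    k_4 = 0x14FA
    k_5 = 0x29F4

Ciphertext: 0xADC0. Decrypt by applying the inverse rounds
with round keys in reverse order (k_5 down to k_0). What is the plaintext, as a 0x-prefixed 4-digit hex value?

s_0 = ciphertext = 0xADC0
s_1 = InvRound(s_0, k_5) = 0xDF7A
s_2 = InvRound(s_1, k_4) = 0x8A9B
s_3 = InvRound(s_2, k_3) = 0x9364
s_4 = InvRound(s_3, k_2) = 0x3578
s_5 = InvRound(s_4, k_1) = 0x1C8E
s_6 = InvRound(s_5, k_0) = 0x88CB

0x88CB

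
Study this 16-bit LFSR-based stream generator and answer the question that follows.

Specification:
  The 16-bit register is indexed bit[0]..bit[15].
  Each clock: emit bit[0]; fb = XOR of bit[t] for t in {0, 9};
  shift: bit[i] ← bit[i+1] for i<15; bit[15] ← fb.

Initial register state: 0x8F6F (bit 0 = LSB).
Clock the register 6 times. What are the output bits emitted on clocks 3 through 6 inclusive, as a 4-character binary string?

reg_0 = 0x8F6F
clock 1: out=1, reg = 0x47B7
clock 2: out=1, reg = 0x23DB
clock 3: out=1, reg = 0x11ED
clock 4: out=1, reg = 0x88F6
clock 5: out=0, reg = 0x447B
clock 6: out=1, reg = 0xA23D

1101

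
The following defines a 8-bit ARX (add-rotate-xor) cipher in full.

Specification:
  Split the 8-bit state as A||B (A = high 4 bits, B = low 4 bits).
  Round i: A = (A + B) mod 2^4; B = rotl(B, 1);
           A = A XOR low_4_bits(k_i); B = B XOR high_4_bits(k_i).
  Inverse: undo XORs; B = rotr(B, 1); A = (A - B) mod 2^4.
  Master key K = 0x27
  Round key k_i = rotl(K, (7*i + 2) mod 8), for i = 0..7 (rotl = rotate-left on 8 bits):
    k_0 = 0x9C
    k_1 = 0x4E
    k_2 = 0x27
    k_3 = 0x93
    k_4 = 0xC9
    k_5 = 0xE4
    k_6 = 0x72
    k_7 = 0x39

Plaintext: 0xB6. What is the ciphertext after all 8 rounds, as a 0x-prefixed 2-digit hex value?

0x76

s_0 = plaintext = 0xB6
s_1 = Round(s_0, k_0) = 0xD5
s_2 = Round(s_1, k_1) = 0xCE
s_3 = Round(s_2, k_2) = 0xDF
s_4 = Round(s_3, k_3) = 0xF6
s_5 = Round(s_4, k_4) = 0xC0
s_6 = Round(s_5, k_5) = 0x8E
s_7 = Round(s_6, k_6) = 0x4A
s_8 = Round(s_7, k_7) = 0x76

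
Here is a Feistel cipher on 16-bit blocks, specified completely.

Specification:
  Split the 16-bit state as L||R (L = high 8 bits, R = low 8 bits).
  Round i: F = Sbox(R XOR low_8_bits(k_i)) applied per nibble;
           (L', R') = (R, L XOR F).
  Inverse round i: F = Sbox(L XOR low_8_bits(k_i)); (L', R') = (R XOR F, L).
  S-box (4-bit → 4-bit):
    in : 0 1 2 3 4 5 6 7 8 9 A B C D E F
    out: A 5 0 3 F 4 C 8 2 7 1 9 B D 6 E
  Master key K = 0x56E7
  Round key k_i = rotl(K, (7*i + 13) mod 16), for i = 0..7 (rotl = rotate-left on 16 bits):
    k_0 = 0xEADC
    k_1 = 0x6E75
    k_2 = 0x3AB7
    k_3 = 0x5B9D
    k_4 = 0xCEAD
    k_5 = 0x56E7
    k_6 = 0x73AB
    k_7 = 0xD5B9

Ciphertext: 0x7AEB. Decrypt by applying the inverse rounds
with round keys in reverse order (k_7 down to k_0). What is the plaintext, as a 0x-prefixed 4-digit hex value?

0xA687

s_0 = ciphertext = 0x7AEB
s_1 = InvRound(s_0, k_7) = 0x587A
s_2 = InvRound(s_1, k_6) = 0x9958
s_3 = InvRound(s_2, k_5) = 0xDE99
s_4 = InvRound(s_3, k_4) = 0x1ADE
s_5 = InvRound(s_4, k_3) = 0xF61A
s_6 = InvRound(s_5, k_2) = 0xEFF6
s_7 = InvRound(s_6, k_1) = 0x87EF
s_8 = InvRound(s_7, k_0) = 0xA687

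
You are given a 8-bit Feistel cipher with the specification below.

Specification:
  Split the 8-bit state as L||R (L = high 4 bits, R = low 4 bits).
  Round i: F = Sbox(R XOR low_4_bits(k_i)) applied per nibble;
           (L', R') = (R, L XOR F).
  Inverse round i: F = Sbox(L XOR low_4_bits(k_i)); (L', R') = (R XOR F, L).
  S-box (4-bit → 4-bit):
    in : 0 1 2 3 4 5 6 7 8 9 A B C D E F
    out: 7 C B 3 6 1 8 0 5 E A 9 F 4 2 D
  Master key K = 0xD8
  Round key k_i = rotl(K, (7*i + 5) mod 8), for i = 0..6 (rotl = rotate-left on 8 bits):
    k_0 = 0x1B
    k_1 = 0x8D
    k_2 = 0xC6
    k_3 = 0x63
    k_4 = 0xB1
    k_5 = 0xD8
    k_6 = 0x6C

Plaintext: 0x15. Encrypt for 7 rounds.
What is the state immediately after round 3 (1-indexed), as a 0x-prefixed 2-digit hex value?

0x7F

s_0 = plaintext = 0x15
s_1 = Round(s_0, k_0) = 0x53
s_2 = Round(s_1, k_1) = 0x37
s_3 = Round(s_2, k_2) = 0x7F
s_4 = Round(s_3, k_3) = 0xF8
s_5 = Round(s_4, k_4) = 0x81
s_6 = Round(s_5, k_5) = 0x16
s_7 = Round(s_6, k_6) = 0x6B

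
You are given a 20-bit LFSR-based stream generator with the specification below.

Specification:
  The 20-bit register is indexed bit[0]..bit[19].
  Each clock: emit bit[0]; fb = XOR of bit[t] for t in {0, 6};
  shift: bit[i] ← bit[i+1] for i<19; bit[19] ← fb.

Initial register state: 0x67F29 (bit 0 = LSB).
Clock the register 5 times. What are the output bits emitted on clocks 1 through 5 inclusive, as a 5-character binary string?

reg_0 = 0x67F29
clock 1: out=1, reg = 0xB3F94
clock 2: out=0, reg = 0x59FCA
clock 3: out=0, reg = 0xACFE5
clock 4: out=1, reg = 0x567F2
clock 5: out=0, reg = 0xAB3F9

10010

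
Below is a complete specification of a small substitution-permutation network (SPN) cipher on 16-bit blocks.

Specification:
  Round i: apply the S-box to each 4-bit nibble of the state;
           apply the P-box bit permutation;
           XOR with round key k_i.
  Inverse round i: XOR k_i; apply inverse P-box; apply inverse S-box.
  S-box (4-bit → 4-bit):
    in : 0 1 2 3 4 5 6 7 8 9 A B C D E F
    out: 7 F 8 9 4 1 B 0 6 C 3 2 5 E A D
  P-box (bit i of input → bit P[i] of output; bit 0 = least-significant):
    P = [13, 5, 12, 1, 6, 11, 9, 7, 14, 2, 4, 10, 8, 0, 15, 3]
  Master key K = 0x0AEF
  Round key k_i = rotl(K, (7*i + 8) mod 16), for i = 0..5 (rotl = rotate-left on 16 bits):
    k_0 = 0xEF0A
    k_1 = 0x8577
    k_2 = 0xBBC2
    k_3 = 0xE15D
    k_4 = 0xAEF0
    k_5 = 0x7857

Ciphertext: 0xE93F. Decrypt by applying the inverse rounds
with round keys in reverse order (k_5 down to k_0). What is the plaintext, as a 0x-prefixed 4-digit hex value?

s_0 = ciphertext = 0xE93F
s_1 = InvRound(s_0, k_5) = 0xF758
s_2 = InvRound(s_1, k_4) = 0x35E8
s_3 = InvRound(s_2, k_3) = 0x8128
s_4 = InvRound(s_3, k_2) = 0x2711
s_5 = InvRound(s_4, k_1) = 0x4BC6
s_6 = InvRound(s_5, k_0) = 0x9E35

0x9E35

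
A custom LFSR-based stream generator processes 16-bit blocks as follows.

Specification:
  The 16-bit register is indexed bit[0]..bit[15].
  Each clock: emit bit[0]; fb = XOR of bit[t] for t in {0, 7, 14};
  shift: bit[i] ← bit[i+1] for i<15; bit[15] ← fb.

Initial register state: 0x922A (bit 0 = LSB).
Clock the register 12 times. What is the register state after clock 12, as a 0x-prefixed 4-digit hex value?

0x8FC9

reg_0 = 0x922A
clock 1: out=0, reg = 0x4915
clock 2: out=1, reg = 0x248A
clock 3: out=0, reg = 0x9245
clock 4: out=1, reg = 0xC922
clock 5: out=0, reg = 0xE491
clock 6: out=1, reg = 0xF248
clock 7: out=0, reg = 0xF924
clock 8: out=0, reg = 0xFC92
clock 9: out=0, reg = 0x7E49
clock 10: out=1, reg = 0x3F24
clock 11: out=0, reg = 0x1F92
clock 12: out=0, reg = 0x8FC9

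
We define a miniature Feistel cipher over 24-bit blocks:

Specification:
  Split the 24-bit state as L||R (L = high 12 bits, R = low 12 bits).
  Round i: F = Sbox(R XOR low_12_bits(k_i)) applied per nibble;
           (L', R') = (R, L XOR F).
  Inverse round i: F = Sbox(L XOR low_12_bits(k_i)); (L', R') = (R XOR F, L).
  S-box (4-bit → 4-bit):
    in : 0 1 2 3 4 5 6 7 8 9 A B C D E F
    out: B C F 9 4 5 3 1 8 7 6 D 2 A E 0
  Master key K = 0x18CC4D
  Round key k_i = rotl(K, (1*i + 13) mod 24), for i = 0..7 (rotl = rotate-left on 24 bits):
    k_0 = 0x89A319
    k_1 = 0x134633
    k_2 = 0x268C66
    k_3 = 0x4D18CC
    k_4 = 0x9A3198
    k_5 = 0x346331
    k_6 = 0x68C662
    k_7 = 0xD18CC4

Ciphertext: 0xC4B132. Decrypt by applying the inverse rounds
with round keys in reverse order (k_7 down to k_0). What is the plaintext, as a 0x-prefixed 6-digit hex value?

s_0 = ciphertext = 0xC4B132
s_1 = InvRound(s_0, k_7) = 0xAB2C4B
s_2 = InvRound(s_1, k_6) = 0xEE0AB2
s_3 = InvRound(s_2, k_5) = 0x01EEE0
s_4 = InvRound(s_3, k_4) = 0x26301E
s_5 = InvRound(s_4, k_3) = 0x67E263
s_6 = InvRound(s_5, k_2) = 0x4AB67E
s_7 = InvRound(s_6, k_1) = 0x9064AB
s_8 = InvRound(s_7, k_0) = 0x26B906

0x26B906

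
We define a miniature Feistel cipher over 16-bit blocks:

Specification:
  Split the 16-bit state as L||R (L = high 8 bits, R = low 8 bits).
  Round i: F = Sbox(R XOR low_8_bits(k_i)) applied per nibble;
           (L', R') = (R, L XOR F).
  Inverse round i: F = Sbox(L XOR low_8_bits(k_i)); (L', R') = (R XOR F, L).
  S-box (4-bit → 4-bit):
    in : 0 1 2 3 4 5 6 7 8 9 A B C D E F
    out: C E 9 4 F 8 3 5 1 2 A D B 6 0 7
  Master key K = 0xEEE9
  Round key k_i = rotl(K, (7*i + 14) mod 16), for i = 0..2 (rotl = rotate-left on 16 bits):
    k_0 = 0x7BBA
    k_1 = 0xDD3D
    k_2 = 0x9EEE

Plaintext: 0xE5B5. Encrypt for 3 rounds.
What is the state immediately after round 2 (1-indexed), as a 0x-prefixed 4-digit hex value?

0x2252

s_0 = plaintext = 0xE5B5
s_1 = Round(s_0, k_0) = 0xB522
s_2 = Round(s_1, k_1) = 0x2252
s_3 = Round(s_2, k_2) = 0x52F9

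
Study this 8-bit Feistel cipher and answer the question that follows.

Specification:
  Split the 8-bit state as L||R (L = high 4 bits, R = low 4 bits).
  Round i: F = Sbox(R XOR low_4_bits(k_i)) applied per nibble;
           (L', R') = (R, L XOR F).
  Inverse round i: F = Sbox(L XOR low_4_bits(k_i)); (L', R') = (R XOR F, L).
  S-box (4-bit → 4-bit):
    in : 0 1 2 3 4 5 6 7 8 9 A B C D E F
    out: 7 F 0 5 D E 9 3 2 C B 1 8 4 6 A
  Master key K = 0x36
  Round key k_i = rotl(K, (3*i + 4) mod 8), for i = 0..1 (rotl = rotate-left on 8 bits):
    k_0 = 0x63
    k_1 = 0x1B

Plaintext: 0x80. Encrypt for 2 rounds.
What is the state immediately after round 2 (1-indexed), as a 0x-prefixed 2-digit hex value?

s_0 = plaintext = 0x80
s_1 = Round(s_0, k_0) = 0x0D
s_2 = Round(s_1, k_1) = 0xD9

0xD9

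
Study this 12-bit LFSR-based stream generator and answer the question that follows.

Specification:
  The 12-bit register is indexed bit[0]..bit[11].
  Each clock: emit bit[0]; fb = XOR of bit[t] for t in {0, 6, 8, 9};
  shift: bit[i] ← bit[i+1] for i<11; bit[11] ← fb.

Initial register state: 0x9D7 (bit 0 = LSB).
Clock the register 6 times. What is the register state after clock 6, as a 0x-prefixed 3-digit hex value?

0x167

reg_0 = 0x9D7
clock 1: out=1, reg = 0xCEB
clock 2: out=1, reg = 0x675
clock 3: out=1, reg = 0xB3A
clock 4: out=0, reg = 0x59D
clock 5: out=1, reg = 0x2CE
clock 6: out=0, reg = 0x167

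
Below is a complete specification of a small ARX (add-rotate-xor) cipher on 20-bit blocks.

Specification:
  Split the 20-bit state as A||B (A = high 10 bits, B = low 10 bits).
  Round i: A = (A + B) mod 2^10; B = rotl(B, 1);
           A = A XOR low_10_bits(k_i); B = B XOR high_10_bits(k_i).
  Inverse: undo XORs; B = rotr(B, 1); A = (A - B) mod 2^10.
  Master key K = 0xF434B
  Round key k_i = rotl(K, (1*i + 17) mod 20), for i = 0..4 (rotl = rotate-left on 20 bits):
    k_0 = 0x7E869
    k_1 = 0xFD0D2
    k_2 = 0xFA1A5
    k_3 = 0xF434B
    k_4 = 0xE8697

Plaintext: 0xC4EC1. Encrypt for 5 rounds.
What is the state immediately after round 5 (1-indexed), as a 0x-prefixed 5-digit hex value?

s_0 = plaintext = 0xC4EC1
s_1 = Round(s_0, k_0) = 0x6F479
s_2 = Round(s_1, k_1) = 0xB9306
s_3 = Round(s_2, k_2) = 0x13DE5
s_4 = Round(s_3, k_3) = 0x5FC1A
s_5 = Round(s_4, k_4) = 0xC3B95

0xC3B95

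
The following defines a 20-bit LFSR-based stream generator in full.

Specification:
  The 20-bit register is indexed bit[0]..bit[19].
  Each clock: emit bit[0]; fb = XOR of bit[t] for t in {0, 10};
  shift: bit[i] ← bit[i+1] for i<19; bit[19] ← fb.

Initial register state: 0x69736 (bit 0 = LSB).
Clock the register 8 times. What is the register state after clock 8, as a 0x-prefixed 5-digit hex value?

0x93697

reg_0 = 0x69736
clock 1: out=0, reg = 0xB4B9B
clock 2: out=1, reg = 0xDA5CD
clock 3: out=1, reg = 0x6D2E6
clock 4: out=0, reg = 0x36973
clock 5: out=1, reg = 0x9B4B9
clock 6: out=1, reg = 0x4DA5C
clock 7: out=0, reg = 0x26D2E
clock 8: out=0, reg = 0x93697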